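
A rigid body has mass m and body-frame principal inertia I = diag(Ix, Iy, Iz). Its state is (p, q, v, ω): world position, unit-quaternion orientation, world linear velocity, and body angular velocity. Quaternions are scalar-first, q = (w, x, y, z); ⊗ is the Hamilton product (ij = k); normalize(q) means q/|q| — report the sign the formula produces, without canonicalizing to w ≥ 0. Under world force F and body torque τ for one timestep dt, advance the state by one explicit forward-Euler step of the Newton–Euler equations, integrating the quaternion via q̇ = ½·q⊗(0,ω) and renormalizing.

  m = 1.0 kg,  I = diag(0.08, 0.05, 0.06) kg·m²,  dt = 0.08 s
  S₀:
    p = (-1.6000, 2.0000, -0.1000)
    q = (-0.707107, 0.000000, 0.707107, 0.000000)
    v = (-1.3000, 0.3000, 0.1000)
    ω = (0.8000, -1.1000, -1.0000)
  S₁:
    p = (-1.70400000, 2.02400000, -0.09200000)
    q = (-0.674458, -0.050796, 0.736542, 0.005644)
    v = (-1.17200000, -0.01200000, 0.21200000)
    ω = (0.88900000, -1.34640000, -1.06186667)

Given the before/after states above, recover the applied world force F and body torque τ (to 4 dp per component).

ω₁ − ω₀ = (0.08900000, -0.24640000, -0.06186667)
τ = I·(Δω/dt) + ω₀×(Iω₀) = (0.1000, -0.1700, -0.0200)
velocity change Δv = (0.12800000, -0.31200000, 0.11200000)
F = m·Δv/dt = (1.6000, -3.9000, 1.4000)

F = (1.6000, -3.9000, 1.4000)
τ = (0.1000, -0.1700, -0.0200)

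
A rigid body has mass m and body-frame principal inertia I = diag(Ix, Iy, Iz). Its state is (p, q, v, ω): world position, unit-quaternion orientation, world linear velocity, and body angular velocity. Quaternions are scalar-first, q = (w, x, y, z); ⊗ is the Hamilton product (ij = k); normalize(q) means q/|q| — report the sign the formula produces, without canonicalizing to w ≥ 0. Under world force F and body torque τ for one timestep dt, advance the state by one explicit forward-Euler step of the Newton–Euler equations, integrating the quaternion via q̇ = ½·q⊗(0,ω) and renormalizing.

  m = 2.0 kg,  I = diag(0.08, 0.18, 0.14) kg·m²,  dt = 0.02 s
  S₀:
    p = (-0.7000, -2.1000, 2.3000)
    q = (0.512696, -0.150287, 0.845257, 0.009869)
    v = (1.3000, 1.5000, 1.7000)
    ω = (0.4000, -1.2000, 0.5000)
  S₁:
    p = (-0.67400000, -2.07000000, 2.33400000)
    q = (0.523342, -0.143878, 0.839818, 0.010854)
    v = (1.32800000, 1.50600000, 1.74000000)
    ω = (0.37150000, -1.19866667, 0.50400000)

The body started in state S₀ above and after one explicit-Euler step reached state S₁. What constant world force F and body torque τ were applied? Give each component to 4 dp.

rate change Δω = (-0.02850000, 0.00133333, 0.00400000)
applied torque τ = (-0.0900, 0.0000, -0.0200)
v₁ − v₀ = (0.02800000, 0.00600000, 0.04000000)
F = m·Δv/dt = (2.8000, 0.6000, 4.0000)

F = (2.8000, 0.6000, 4.0000)
τ = (-0.0900, 0.0000, -0.0200)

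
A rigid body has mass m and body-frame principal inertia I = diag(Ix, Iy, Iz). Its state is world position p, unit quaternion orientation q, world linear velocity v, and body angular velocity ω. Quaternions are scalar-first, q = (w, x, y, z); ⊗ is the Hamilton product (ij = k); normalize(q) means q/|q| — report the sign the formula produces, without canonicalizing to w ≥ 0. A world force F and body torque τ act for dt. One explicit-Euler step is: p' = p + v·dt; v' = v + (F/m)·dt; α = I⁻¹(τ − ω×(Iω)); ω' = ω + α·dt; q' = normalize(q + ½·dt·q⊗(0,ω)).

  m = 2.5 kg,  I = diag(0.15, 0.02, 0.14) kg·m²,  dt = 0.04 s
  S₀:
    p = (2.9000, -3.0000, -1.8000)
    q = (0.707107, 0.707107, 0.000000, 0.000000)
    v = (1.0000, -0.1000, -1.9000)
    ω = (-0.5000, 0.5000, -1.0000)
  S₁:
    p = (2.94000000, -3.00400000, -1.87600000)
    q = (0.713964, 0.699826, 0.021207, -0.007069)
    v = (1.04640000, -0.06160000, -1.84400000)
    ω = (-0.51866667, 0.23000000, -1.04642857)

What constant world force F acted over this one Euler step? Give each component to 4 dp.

F = (2.9000, 2.4000, 3.5000)

velocity change Δv = (0.04640000, 0.03840000, 0.05600000)
F = m·Δv/dt = (2.9000, 2.4000, 3.5000)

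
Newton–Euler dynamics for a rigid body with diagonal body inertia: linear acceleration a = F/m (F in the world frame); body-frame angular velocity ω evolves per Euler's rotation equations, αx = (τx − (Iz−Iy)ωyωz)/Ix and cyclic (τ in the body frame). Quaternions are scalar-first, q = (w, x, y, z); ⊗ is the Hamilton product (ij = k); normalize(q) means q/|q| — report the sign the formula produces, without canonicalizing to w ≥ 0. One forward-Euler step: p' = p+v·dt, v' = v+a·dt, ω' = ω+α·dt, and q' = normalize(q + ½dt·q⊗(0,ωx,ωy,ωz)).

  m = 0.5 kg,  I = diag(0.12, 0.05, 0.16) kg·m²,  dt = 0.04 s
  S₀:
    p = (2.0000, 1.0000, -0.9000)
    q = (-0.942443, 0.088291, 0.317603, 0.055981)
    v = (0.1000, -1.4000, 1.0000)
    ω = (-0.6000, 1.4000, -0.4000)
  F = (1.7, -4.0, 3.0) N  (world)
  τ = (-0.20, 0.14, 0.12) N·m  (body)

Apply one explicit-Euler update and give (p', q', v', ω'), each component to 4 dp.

new position p' = (2.0040, 0.9440, -0.8600)
v' = v + a·dt = (0.2360, -1.7200, 1.2400)
precession coupling ω×(Iω) = (-0.0616, -0.0096, 0.0588)
α = I⁻¹(τ − ω×Iω) = (-1.1533, 2.9920, 0.3825)
ω' = ω + α·dt = (-0.6461, 1.5197, -0.3847)
q⊗(0,ω) = (-0.3692772, 0.3600512, -1.3176924, 0.6911464)
q' = normalize(q + ½dt·q⊗(0,ω)) = (-0.9494, 0.0954, 0.2911, 0.0698)

p' = (2.0040, 0.9440, -0.8600)
q' = (-0.9494, 0.0954, 0.2911, 0.0698)
v' = (0.2360, -1.7200, 1.2400)
ω' = (-0.6461, 1.5197, -0.3847)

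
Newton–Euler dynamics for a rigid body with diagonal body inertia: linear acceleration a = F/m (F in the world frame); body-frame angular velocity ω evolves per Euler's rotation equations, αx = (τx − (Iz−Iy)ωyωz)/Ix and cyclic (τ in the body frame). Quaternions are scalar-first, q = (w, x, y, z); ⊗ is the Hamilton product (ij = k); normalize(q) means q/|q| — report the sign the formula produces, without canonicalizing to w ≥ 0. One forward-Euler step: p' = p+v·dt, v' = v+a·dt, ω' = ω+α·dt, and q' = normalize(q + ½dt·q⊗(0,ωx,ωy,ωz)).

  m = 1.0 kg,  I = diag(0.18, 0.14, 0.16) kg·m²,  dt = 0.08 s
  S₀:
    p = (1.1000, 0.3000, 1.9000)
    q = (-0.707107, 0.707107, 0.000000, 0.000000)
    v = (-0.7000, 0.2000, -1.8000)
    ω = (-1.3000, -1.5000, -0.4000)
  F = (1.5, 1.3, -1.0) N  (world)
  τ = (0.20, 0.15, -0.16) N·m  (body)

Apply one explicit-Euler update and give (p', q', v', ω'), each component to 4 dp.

p' = (1.0440, 0.3160, 1.7560)
q' = (-0.6681, 0.7414, 0.0536, -0.0310)
v' = (-0.5800, 0.3040, -1.8800)
ω' = (-1.2164, -1.4202, -0.4410)

gyro term ω×Iω = (0.0120, 0.0104, -0.0780)
(τ − ω×Iω)/I = (1.0444, 0.9971, -0.5125)
ω' = ω + α·dt = (-1.2164, -1.4202, -0.4410)
Hamilton product q⊗(0,ω) = (0.9192391, 0.9192391, 1.3435033, -0.7778177)
q + ½dt·q⊗(0,ω), renormalized = (-0.6681, 0.7414, 0.0536, -0.0310)
new position p' = (1.0440, 0.3160, 1.7560)
v' = v + a·dt = (-0.5800, 0.3040, -1.8800)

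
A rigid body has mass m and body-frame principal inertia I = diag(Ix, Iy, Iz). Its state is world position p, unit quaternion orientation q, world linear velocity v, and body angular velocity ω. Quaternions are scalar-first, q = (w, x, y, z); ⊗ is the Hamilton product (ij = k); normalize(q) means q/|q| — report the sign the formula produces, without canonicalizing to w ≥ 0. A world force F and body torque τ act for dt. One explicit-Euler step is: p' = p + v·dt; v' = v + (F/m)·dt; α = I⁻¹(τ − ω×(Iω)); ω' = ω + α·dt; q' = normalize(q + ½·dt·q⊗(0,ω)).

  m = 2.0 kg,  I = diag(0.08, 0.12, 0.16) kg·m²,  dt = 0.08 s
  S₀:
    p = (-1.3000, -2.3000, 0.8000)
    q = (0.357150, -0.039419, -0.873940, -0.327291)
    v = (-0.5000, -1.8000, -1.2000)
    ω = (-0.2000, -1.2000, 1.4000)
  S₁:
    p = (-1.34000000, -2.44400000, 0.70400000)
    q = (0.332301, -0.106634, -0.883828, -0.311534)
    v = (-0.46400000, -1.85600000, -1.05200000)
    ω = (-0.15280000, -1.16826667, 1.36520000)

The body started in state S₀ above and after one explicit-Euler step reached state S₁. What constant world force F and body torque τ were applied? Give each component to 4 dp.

F = (0.9000, -1.4000, 3.7000)
τ = (-0.0200, 0.0700, -0.0600)

ω₁ − ω₀ = (0.04720000, 0.03173333, -0.03480000)
ω₀×(Iω₀) = (-0.0672, 0.0224, 0.0096)
applied torque τ = (-0.0200, 0.0700, -0.0600)
Δv = v₁−v₀ = (0.03600000, -0.05600000, 0.14800000)
applied force F = (0.9000, -1.4000, 3.7000)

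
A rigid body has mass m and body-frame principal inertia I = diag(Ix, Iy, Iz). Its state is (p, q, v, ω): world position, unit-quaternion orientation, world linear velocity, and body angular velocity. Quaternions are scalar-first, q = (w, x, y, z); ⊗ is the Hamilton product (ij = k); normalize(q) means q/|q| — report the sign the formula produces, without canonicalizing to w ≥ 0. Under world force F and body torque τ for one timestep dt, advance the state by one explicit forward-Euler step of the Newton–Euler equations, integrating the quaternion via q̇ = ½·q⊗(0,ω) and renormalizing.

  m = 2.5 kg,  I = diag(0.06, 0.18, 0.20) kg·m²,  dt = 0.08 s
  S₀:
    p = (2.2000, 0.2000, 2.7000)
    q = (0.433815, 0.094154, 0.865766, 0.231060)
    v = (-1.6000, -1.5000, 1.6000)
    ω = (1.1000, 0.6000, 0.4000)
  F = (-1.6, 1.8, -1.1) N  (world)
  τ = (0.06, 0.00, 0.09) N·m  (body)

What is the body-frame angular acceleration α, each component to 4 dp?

α = (0.9200, 0.3422, 0.0540)

ω×(Iω) gyroscopic = (0.0048, -0.0616, 0.0792)
angular accel α = (0.9200, 0.3422, 0.0540)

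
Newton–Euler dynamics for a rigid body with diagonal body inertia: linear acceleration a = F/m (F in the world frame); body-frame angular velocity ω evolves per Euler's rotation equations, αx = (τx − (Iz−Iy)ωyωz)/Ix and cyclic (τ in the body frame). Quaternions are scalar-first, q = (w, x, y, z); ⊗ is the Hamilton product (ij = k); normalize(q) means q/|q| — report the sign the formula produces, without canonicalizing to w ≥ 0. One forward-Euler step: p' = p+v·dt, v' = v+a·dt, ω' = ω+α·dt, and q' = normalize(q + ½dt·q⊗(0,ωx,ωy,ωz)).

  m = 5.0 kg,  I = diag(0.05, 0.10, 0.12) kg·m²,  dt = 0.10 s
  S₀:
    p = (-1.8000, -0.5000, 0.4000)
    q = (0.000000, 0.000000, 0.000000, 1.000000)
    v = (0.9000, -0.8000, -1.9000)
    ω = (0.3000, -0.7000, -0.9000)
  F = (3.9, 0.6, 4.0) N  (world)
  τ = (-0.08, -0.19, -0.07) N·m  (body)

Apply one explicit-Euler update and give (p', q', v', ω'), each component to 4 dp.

a = (0.7800, 0.1200, 0.8000)
p + v·dt = (-1.7100, -0.5800, 0.2100)
new velocity v' = (0.9780, -0.7880, -1.8200)
α = I⁻¹(τ − ω×Iω) = (-1.8520, -2.0890, -0.4958)
ω + α·dt = (0.1148, -0.9089, -0.9496)
2q̇ = q⊗(0,ω) = (0.9000000, 0.7000000, 0.3000000, 0.0000000)
updated quaternion q' = (0.0449, 0.0349, 0.0150, 0.9983)

p' = (-1.7100, -0.5800, 0.2100)
q' = (0.0449, 0.0349, 0.0150, 0.9983)
v' = (0.9780, -0.7880, -1.8200)
ω' = (0.1148, -0.9089, -0.9496)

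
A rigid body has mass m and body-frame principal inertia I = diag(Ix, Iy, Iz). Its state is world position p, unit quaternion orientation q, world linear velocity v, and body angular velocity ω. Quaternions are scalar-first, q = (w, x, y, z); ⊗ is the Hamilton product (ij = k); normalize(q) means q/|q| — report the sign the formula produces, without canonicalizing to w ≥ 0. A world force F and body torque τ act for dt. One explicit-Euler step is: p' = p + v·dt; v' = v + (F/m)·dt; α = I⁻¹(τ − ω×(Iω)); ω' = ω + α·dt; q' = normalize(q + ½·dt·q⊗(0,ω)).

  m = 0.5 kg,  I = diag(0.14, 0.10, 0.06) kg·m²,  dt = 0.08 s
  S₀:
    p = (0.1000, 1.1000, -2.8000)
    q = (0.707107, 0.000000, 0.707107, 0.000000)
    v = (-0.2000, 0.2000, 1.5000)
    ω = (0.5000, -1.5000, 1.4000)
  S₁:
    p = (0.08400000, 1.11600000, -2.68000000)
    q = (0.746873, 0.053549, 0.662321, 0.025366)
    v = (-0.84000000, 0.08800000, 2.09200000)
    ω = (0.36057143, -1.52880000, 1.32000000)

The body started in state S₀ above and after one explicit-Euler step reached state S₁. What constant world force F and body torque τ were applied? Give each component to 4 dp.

F = (-4.0000, -0.7000, 3.7000)
τ = (-0.1600, 0.0200, -0.0300)

Δω = ω₁−ω₀ = (-0.13942857, -0.02880000, -0.08000000)
gyro term ω₀×Iω₀ = (0.0840, 0.0560, 0.0300)
I·α + gyro = (-0.1600, 0.0200, -0.0300)
Δv = v₁−v₀ = (-0.64000000, -0.11200000, 0.59200000)
F = m·Δv/dt = (-4.0000, -0.7000, 3.7000)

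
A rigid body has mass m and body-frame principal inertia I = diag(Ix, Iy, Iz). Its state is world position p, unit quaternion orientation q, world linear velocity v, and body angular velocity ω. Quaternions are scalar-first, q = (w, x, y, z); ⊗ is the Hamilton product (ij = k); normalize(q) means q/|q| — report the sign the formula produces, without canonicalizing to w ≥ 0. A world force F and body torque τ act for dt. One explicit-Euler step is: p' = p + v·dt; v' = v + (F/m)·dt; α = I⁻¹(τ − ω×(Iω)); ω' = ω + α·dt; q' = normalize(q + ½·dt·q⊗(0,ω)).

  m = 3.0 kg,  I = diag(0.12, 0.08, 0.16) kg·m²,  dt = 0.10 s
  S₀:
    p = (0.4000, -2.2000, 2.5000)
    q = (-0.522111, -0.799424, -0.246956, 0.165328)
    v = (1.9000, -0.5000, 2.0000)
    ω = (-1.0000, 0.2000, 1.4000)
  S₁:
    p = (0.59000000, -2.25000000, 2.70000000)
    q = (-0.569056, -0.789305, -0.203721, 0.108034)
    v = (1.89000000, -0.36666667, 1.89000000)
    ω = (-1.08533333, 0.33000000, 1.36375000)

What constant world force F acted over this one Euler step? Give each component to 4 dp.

F = (-0.3000, 4.0000, -3.3000)

Δv = v₁−v₀ = (-0.01000000, 0.13333333, -0.11000000)
applied force F = (-0.3000, 4.0000, -3.3000)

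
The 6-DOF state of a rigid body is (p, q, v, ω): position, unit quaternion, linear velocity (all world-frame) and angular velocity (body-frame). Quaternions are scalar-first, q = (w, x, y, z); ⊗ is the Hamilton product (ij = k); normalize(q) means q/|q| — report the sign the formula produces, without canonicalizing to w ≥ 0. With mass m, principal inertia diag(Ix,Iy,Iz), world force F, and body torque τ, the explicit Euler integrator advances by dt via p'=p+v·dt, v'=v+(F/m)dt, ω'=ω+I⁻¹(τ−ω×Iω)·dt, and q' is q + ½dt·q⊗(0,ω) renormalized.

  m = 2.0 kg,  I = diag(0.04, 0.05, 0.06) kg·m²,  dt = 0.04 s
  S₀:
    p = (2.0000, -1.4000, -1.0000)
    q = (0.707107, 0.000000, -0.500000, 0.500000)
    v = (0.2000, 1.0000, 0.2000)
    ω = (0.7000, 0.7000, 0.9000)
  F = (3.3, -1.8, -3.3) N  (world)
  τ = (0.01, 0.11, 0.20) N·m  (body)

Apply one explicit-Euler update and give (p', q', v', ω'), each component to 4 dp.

(τ − ω×Iω)/I = (0.0925, 2.4520, 3.2517)
ω + α·dt = (0.7037, 0.7981, 1.0301)
q⊗(0,ω) = (-0.1000000, -0.3050251, 0.8449749, 0.9863963)
q' = normalize(q + ½dt·q⊗(0,ω)) = (0.7049, -0.0061, -0.4829, 0.5195)
p' = p + v·dt = (2.0080, -1.3600, -0.9920)
new velocity v' = (0.2660, 0.9640, 0.1340)

p' = (2.0080, -1.3600, -0.9920)
q' = (0.7049, -0.0061, -0.4829, 0.5195)
v' = (0.2660, 0.9640, 0.1340)
ω' = (0.7037, 0.7981, 1.0301)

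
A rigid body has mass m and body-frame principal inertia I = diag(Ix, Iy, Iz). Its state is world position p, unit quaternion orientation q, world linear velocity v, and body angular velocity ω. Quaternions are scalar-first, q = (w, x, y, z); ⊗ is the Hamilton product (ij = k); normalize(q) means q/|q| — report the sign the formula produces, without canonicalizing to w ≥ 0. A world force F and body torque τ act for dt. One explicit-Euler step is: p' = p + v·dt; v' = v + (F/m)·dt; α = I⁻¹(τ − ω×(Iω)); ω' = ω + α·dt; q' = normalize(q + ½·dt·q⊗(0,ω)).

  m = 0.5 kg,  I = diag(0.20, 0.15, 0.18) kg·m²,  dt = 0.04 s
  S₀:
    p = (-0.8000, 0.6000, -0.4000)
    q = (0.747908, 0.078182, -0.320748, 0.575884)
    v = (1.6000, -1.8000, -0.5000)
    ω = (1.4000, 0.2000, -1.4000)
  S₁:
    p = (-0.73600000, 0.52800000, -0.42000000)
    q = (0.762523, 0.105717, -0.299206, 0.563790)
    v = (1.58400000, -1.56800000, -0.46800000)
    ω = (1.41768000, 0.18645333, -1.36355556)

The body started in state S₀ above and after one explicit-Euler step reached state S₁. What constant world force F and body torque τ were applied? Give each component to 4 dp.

F = (-0.2000, 2.9000, 0.4000)
τ = (0.0800, -0.0900, 0.1500)

velocity change Δv = (-0.01600000, 0.23200000, 0.03200000)
F = m·Δv/dt = (-0.2000, 2.9000, 0.4000)
Δω = ω₁−ω₀ = (0.01768000, -0.01354667, 0.03644444)
gyro term ω₀×Iω₀ = (-0.0084, -0.0392, -0.0140)
applied torque τ = (0.0800, -0.0900, 0.1500)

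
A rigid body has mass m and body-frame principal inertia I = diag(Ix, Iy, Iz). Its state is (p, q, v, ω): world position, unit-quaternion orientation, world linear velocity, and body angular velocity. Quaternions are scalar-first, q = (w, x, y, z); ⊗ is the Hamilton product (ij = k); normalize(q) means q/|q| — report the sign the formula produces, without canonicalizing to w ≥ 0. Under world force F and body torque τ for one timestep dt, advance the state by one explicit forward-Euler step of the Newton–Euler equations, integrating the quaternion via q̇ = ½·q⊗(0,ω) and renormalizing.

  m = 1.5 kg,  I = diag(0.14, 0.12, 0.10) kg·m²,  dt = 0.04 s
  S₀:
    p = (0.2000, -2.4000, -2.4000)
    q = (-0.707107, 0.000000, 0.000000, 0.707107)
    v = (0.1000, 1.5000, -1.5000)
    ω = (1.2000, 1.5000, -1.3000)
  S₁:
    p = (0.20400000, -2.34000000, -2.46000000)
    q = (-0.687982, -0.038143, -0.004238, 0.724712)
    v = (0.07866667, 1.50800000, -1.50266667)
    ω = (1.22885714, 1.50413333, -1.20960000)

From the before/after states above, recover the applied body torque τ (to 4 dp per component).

Δω = ω₁−ω₀ = (0.02885714, 0.00413333, 0.09040000)
τ = I·(Δω/dt) + ω₀×(Iω₀) = (0.1400, -0.0500, 0.1900)

τ = (0.1400, -0.0500, 0.1900)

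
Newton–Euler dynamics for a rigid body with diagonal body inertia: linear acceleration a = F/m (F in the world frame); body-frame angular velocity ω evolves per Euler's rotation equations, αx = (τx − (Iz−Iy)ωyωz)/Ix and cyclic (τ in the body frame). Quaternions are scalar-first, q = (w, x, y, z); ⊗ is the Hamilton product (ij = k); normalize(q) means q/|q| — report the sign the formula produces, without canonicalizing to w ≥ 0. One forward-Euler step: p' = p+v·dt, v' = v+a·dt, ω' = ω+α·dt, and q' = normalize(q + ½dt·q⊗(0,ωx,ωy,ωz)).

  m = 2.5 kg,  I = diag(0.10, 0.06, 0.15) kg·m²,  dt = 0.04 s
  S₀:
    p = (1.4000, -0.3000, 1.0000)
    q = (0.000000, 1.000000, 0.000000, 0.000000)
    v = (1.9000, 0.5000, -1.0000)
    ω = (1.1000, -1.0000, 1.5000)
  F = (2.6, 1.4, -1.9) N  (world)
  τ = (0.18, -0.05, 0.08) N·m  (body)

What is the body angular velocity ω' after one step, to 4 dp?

ω' = (1.2260, -0.9783, 1.5096)

precession coupling ω×(Iω) = (-0.1350, -0.0825, 0.0440)
angular accel α = (3.1500, 0.5417, 0.2400)
ω' = ω + α·dt = (1.2260, -0.9783, 1.5096)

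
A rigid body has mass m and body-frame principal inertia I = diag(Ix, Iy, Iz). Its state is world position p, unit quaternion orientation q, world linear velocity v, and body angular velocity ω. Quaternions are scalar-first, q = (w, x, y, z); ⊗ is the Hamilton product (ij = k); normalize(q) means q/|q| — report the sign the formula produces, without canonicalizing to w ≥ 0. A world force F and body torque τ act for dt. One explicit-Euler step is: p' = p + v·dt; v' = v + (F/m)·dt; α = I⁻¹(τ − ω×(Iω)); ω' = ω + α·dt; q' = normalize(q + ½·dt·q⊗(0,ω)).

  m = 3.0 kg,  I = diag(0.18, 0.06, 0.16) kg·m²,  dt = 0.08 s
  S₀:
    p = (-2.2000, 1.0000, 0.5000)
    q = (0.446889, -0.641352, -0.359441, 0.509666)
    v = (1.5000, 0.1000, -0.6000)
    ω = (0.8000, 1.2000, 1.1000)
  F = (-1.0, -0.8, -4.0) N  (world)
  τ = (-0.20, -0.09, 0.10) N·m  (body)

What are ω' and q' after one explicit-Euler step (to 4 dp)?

gyro term ω×Iω = (0.1320, 0.0176, -0.1152)
α = I⁻¹(τ − ω×Iω) = (-1.8444, -1.7933, 1.3450)
ω' = ω + α·dt = (0.6524, 1.0565, 1.2076)
Hamilton product q⊗(0,ω) = (0.3837782, -0.6494731, 1.6494868, 0.0095083)
updated quaternion q' = (0.4610, -0.6656, -0.2927, 0.5087)

ω' = (0.6524, 1.0565, 1.2076)
q' = (0.4610, -0.6656, -0.2927, 0.5087)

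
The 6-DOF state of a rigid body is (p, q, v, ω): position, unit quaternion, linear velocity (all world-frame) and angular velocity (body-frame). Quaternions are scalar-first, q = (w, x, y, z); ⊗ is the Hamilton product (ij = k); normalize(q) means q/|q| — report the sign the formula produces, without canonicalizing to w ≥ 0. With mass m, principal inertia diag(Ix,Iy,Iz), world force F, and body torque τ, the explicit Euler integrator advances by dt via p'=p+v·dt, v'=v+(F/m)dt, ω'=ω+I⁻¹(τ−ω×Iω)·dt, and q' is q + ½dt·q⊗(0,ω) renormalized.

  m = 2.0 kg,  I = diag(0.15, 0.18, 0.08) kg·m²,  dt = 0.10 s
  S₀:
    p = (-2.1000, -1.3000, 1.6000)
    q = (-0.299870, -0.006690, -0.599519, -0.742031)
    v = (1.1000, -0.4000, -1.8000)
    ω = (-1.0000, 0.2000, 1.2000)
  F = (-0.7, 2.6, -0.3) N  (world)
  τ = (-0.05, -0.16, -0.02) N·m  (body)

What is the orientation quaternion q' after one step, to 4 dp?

q' = (-0.2489, -0.0202, -0.5633, -0.7876)

2q̇ = q⊗(0,ω) = (1.0036510, -0.2711466, 0.6900850, -0.9607010)
updated quaternion q' = (-0.2489, -0.0202, -0.5633, -0.7876)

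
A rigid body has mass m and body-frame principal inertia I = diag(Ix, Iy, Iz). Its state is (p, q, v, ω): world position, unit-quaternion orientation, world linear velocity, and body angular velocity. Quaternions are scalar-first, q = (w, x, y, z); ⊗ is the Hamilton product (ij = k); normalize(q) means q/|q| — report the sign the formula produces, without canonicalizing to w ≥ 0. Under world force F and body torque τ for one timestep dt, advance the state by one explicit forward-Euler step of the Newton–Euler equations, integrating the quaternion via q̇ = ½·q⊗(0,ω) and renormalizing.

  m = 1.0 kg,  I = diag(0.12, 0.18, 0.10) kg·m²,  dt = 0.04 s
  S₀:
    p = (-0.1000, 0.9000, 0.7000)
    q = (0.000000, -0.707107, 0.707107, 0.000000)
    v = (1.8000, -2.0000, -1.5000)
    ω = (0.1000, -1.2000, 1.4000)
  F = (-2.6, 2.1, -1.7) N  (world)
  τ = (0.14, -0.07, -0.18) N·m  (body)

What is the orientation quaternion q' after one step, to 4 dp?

2q̇ = q⊗(0,ω) = (0.9192391, 0.9899498, 0.9899498, 0.7778177)
updated quaternion q' = (0.0184, -0.6868, 0.7264, 0.0155)

q' = (0.0184, -0.6868, 0.7264, 0.0155)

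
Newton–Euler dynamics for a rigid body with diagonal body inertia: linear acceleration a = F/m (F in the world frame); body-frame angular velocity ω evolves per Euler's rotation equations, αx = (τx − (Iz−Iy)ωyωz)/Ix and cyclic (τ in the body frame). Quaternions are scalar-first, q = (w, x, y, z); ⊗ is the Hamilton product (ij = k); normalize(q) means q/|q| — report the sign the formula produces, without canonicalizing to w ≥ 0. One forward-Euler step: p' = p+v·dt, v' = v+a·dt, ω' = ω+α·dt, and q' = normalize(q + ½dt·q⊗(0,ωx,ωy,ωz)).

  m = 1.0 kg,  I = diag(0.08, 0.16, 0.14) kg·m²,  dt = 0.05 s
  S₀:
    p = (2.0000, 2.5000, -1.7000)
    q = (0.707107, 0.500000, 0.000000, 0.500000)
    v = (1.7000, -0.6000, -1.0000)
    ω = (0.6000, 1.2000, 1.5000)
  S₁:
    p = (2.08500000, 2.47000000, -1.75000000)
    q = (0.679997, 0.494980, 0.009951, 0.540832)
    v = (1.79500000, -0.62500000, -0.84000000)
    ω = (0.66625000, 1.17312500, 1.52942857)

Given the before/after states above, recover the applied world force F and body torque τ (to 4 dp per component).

F = (1.9000, -0.5000, 3.2000)
τ = (0.0700, -0.1400, 0.1400)

rate change Δω = (0.06625000, -0.02687500, 0.02942857)
ω₀×(Iω₀) = (-0.0360, -0.0540, 0.0576)
I·α + gyro = (0.0700, -0.1400, 0.1400)
v₁ − v₀ = (0.09500000, -0.02500000, 0.16000000)
m·(v₁−v₀)/dt = (1.9000, -0.5000, 3.2000)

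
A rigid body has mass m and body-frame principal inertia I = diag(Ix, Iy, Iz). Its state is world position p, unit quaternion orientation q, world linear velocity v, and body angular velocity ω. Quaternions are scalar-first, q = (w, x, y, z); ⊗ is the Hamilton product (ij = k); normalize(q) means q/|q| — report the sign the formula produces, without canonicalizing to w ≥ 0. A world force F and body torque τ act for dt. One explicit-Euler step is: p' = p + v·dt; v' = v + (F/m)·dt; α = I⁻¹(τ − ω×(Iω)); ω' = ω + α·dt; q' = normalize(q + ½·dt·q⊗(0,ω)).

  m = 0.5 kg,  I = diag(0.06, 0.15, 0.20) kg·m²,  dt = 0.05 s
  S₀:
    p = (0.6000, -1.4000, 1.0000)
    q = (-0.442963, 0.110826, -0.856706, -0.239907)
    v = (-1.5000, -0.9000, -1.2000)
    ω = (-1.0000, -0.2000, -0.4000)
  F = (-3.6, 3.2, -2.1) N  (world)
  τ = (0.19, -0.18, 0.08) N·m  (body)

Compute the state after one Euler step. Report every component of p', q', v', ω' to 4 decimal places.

p' = (0.5250, -1.4450, 0.9400)
q' = (-0.4467, 0.1292, -0.8471, -0.2574)
v' = (-1.8600, -0.5800, -1.4100)
ω' = (-0.8450, -0.2413, -0.3845)

new position p' = (0.5250, -1.4450, 0.9400)
v + (F/m)dt = (-1.8600, -0.5800, -1.4100)
gyro term ω×Iω = (0.0040, -0.0560, 0.0180)
(τ − ω×Iω)/I = (3.1000, -0.8267, 0.3100)
ω' = ω + α·dt = (-0.8450, -0.2413, -0.3845)
2q̇ = q⊗(0,ω) = (-0.1564780, 0.7376640, 0.3728300, -0.7016860)
q' = normalize(q + ½dt·q⊗(0,ω)) = (-0.4467, 0.1292, -0.8471, -0.2574)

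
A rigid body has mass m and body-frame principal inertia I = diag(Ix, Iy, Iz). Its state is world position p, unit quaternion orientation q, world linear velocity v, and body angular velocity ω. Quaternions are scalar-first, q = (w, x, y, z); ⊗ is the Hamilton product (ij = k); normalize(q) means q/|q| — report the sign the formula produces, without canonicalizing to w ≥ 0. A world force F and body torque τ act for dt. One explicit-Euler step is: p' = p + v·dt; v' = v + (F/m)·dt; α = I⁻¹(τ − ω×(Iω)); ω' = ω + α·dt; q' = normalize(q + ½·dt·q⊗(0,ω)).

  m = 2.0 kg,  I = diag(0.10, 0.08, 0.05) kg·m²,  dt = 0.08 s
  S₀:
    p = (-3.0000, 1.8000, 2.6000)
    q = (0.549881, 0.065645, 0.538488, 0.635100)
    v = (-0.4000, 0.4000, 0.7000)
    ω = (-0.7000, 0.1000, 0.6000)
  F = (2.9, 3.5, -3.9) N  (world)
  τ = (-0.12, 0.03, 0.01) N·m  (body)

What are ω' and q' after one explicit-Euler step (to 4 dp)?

angular accel α = (-1.1820, 0.6375, 0.1720)
ω + α·dt = (-0.7946, 0.1510, 0.6138)
2q̇ = q⊗(0,ω) = (-0.3889573, -0.1253339, -0.4289689, 0.7134347)
q + ½dt·q⊗(0,ω), renormalized = (0.5340, 0.0606, 0.5210, 0.6632)

ω' = (-0.7946, 0.1510, 0.6138)
q' = (0.5340, 0.0606, 0.5210, 0.6632)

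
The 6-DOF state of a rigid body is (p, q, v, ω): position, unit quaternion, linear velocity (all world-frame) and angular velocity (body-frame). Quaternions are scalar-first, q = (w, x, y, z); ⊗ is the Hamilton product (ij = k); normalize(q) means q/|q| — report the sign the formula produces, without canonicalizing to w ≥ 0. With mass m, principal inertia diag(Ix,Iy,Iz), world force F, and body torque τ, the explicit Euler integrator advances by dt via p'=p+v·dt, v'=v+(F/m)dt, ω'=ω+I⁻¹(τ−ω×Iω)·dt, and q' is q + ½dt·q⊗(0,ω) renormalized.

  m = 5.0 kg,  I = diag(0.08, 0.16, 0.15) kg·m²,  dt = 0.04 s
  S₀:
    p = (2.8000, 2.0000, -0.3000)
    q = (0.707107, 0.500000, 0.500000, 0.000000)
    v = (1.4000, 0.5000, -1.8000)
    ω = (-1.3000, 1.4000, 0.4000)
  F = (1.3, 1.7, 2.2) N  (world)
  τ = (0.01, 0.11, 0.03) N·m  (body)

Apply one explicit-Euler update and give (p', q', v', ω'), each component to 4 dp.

p' = (2.8560, 2.0200, -0.3720)
q' = (0.7056, 0.4852, 0.5154, 0.0326)
v' = (1.4104, 0.5136, -1.7824)
ω' = (-1.2922, 1.4184, 0.4468)

linear accel F/m = (0.2600, 0.3400, 0.4400)
p' = p + v·dt = (2.8560, 2.0200, -0.3720)
v + (F/m)dt = (1.4104, 0.5136, -1.7824)
ω×(Iω) gyroscopic = (-0.0056, 0.0364, -0.1456)
α = I⁻¹(τ − ω×Iω) = (0.1950, 0.4600, 1.1707)
ω' = ω + α·dt = (-1.2922, 1.4184, 0.4468)
Hamilton product q⊗(0,ω) = (-0.0500000, -0.7192391, 0.7899498, 1.6328428)
updated quaternion q' = (0.7056, 0.4852, 0.5154, 0.0326)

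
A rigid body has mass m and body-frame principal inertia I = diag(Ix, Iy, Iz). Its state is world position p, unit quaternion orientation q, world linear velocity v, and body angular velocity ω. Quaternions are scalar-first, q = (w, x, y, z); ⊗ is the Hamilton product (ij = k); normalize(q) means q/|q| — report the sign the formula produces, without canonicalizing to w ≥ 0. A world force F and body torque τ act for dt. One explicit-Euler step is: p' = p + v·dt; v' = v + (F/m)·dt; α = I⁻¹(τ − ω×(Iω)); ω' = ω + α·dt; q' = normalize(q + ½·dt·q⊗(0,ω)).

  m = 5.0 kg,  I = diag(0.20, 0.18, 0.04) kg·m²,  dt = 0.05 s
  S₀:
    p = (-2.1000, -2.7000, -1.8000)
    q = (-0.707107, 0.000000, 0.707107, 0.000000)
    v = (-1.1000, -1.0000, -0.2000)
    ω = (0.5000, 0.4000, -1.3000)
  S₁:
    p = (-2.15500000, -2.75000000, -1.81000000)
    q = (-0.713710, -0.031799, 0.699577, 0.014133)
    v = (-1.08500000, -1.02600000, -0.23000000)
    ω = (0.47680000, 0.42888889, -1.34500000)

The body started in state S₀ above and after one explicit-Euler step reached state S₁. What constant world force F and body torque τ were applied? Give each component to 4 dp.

F = (1.5000, -2.6000, -3.0000)
τ = (-0.0200, 0.0000, -0.0400)

velocity change Δv = (0.01500000, -0.02600000, -0.03000000)
F = m·Δv/dt = (1.5000, -2.6000, -3.0000)
ω₁ − ω₀ = (-0.02320000, 0.02888889, -0.04500000)
gyro term ω₀×Iω₀ = (0.0728, -0.1040, -0.0040)
τ = I·(Δω/dt) + ω₀×(Iω₀) = (-0.0200, 0.0000, -0.0400)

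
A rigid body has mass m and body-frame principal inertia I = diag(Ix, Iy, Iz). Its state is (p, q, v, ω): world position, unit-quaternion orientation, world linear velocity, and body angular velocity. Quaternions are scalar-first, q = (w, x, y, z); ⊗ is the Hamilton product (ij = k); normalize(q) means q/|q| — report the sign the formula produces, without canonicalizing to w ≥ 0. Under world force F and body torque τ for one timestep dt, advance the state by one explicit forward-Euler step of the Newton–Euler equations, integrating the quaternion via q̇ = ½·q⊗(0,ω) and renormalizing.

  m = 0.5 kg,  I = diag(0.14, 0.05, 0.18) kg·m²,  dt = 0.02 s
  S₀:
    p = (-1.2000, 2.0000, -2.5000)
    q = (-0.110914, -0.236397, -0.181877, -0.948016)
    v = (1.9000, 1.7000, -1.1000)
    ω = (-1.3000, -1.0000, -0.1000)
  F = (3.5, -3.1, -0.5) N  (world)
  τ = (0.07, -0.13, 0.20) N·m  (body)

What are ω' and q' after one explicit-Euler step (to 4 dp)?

ω' = (-1.2919, -1.0499, -0.0648)
q' = (-0.1167, -0.2442, -0.1687, -0.9478)

(τ − ω×Iω)/I = (0.4071, -2.4960, 1.7611)
ω' = ω + α·dt = (-1.2919, -1.0499, -0.0648)
Hamilton product q⊗(0,ω) = (-0.5839947, -0.7856401, 1.3196951, 0.0110483)
q + ½dt·q⊗(0,ω), renormalized = (-0.1167, -0.2442, -0.1687, -0.9478)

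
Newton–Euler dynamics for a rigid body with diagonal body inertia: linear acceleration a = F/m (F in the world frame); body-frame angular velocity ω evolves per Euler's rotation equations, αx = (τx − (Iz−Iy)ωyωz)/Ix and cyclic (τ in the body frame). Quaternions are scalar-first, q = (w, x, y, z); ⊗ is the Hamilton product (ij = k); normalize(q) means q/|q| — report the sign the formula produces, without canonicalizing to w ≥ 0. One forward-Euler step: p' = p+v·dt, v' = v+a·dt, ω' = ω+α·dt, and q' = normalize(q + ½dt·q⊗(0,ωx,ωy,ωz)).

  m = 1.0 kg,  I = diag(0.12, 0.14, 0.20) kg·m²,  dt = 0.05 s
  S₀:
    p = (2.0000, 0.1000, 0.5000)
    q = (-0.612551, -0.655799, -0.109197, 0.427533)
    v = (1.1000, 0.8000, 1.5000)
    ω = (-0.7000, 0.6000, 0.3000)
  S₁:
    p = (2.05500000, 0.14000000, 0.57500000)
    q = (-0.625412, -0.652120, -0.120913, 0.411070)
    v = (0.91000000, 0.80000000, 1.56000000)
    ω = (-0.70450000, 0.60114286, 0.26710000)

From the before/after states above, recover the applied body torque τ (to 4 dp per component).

Δω = ω₁−ω₀ = (-0.00450000, 0.00114286, -0.03290000)
ω₀×(Iω₀) = (0.0108, 0.0168, -0.0084)
I·α + gyro = (0.0000, 0.0200, -0.1400)

τ = (0.0000, 0.0200, -0.1400)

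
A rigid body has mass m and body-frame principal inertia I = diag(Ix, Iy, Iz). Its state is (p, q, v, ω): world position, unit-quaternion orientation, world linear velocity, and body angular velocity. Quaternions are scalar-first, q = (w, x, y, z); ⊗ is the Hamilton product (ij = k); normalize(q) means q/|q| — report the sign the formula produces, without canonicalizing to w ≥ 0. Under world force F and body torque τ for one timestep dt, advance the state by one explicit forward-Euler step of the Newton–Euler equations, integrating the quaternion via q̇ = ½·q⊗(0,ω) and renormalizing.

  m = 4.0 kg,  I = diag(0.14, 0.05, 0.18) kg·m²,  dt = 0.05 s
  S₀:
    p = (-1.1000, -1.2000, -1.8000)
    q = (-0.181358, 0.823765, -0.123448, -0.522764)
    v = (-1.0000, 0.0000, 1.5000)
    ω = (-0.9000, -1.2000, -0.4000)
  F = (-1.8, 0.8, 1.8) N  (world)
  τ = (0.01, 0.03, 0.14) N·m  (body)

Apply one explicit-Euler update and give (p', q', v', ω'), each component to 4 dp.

p' = p + v·dt = (-1.1500, -1.2000, -1.7250)
v' = v + a·dt = (-1.0225, 0.0100, 1.5225)
α = I⁻¹(τ − ω×Iω) = (-0.3743, 0.8880, 1.3178)
new body rate ω' = (-0.9187, -1.1556, -0.3341)
Hamilton product q⊗(0,ω) = (0.3841453, -0.4147154, 1.0176232, -1.0270780)
updated quaternion q' = (-0.1716, 0.8128, -0.0979, -0.5480)

p' = (-1.1500, -1.2000, -1.7250)
q' = (-0.1716, 0.8128, -0.0979, -0.5480)
v' = (-1.0225, 0.0100, 1.5225)
ω' = (-0.9187, -1.1556, -0.3341)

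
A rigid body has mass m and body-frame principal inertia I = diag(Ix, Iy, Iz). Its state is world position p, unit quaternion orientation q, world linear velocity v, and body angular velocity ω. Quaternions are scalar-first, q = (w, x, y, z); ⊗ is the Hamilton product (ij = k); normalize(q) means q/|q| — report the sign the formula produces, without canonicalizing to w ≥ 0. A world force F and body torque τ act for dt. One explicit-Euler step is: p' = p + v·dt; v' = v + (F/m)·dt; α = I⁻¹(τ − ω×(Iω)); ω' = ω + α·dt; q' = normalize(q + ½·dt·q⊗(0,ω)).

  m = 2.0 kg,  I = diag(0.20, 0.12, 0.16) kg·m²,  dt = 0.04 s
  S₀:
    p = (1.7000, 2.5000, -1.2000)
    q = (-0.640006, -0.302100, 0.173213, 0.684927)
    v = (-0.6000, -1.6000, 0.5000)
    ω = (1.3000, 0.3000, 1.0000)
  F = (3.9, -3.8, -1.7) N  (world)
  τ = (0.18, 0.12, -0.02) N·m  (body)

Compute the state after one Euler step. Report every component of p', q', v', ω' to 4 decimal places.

angular accel α = (0.8400, 0.5667, 0.0700)
ω' = ω + α·dt = (1.3336, 0.3227, 1.0028)
q⊗(0,ω) = (-0.3441609, -0.8642729, 1.0005033, -0.9558129)
q + ½dt·q⊗(0,ω), renormalized = (-0.6465, -0.3192, 0.1931, 0.6654)
new position p' = (1.6760, 2.4360, -1.1800)
new velocity v' = (-0.5220, -1.6760, 0.4660)

p' = (1.6760, 2.4360, -1.1800)
q' = (-0.6465, -0.3192, 0.1931, 0.6654)
v' = (-0.5220, -1.6760, 0.4660)
ω' = (1.3336, 0.3227, 1.0028)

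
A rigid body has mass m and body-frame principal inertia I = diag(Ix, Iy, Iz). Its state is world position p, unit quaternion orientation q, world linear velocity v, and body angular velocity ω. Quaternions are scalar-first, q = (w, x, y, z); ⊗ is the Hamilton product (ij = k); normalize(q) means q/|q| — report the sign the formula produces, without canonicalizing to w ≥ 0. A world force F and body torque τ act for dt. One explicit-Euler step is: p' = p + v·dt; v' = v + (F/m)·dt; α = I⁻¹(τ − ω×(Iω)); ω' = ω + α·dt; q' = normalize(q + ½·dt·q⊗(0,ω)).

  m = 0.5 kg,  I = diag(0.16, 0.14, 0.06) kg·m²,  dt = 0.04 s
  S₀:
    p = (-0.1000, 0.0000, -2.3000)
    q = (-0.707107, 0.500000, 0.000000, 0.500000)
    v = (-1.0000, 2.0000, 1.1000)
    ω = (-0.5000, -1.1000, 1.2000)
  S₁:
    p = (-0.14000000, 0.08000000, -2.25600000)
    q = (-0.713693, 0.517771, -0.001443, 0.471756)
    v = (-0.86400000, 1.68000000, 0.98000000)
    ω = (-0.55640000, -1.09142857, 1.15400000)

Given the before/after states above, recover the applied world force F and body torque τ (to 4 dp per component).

F = (1.7000, -4.0000, -1.5000)
τ = (-0.1200, -0.0300, -0.0800)

v₁ − v₀ = (0.13600000, -0.32000000, -0.12000000)
applied force F = (1.7000, -4.0000, -1.5000)
ω₁ − ω₀ = (-0.05640000, 0.00857143, -0.04600000)
gyro term ω₀×Iω₀ = (0.1056, -0.0600, -0.0110)
τ = I·(Δω/dt) + ω₀×(Iω₀) = (-0.1200, -0.0300, -0.0800)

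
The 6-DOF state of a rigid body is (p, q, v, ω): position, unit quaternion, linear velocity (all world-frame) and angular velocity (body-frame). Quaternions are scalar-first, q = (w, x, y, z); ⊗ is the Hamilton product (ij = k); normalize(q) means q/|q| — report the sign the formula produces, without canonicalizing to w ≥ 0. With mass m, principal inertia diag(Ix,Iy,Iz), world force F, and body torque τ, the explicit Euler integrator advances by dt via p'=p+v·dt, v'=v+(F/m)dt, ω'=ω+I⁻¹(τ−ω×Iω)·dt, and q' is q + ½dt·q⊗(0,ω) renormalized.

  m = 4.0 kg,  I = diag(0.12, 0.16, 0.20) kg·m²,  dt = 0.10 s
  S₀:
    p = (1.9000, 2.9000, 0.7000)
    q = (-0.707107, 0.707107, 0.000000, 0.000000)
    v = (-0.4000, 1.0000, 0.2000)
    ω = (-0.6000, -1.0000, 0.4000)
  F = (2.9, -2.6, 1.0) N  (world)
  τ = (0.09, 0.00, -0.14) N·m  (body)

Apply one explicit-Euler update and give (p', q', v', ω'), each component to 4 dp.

p' = (1.8600, 3.0000, 0.7200)
q' = (-0.6846, 0.7269, 0.0212, -0.0494)
v' = (-0.3275, 0.9350, 0.2250)
ω' = (-0.5117, -1.0120, 0.3180)

a = (0.7250, -0.6500, 0.2500)
new position p' = (1.8600, 3.0000, 0.7200)
v + (F/m)dt = (-0.3275, 0.9350, 0.2250)
precession coupling ω×(Iω) = (-0.0160, 0.0192, 0.0240)
angular accel α = (0.8833, -0.1200, -0.8200)
ω + α·dt = (-0.5117, -1.0120, 0.3180)
Hamilton product q⊗(0,ω) = (0.4242642, 0.4242642, 0.4242642, -0.9899498)
q + ½dt·q⊗(0,ω), renormalized = (-0.6846, 0.7269, 0.0212, -0.0494)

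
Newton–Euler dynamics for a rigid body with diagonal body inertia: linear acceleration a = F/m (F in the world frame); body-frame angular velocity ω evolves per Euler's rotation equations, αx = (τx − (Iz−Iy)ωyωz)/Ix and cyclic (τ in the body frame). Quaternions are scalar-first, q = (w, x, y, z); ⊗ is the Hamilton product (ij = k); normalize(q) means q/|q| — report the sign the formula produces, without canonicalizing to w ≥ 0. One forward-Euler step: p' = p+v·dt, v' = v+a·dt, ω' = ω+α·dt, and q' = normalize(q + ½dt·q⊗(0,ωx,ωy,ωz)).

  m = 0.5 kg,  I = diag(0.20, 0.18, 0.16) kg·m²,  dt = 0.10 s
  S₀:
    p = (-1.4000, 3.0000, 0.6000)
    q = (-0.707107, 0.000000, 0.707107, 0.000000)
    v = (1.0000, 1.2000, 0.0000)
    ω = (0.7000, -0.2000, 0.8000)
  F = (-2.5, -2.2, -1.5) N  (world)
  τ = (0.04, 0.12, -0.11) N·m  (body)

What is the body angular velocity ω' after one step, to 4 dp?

gyro term ω×Iω = (0.0032, 0.0224, 0.0028)
α = I⁻¹(τ − ω×Iω) = (0.1840, 0.5422, -0.7050)
ω' = ω + α·dt = (0.7184, -0.1458, 0.7295)

ω' = (0.7184, -0.1458, 0.7295)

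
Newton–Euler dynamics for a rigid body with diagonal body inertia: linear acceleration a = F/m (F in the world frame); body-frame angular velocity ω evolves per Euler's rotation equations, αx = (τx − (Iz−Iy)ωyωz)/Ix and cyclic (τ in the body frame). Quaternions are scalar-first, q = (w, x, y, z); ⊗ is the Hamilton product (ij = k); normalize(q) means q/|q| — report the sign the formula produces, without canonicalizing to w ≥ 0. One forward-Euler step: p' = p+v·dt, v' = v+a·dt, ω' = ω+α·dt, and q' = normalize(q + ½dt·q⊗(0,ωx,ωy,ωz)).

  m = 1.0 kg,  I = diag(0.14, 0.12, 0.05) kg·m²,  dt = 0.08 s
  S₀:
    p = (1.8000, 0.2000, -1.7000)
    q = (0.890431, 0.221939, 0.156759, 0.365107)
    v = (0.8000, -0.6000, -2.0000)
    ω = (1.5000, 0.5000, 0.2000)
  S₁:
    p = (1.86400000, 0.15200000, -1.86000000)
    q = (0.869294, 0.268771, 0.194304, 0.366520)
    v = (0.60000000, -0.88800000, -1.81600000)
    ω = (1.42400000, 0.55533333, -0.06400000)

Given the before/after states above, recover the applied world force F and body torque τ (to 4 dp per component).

v₁ − v₀ = (-0.20000000, -0.28800000, 0.18400000)
F = m·Δv/dt = (-2.5000, -3.6000, 2.3000)
rate change Δω = (-0.07600000, 0.05533333, -0.26400000)
τ = I·(Δω/dt) + ω₀×(Iω₀) = (-0.1400, 0.1100, -0.1800)

F = (-2.5000, -3.6000, 2.3000)
τ = (-0.1400, 0.1100, -0.1800)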